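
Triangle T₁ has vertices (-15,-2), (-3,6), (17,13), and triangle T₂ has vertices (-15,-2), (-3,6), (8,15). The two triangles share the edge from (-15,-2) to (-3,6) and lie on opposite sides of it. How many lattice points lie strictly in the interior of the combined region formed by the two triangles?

47

The union is the simple quadrilateral with vertices (-15,-2), (17,13), (-3,6), (8,15) in order.
The shoelace formula gives twice the area as |[(-15)·13 − 17·(-2)] + [17·6 − (-3)·13] + [(-3)·15 − 8·6] + [8·(-2) − (-15)·15]| = 96, so the area is 48.
Along each edge there are gcd(|Δx|,|Δy|)+1 lattice points, so counting each shared vertex once the boundary has gcd(32,15) + gcd(20,7) + gcd(11,9) + gcd(23,17) = 1+1+1+1 = 4.
By Pick's theorem I = A − B/2 + 1 = 48 − 4/2 + 1 = 47.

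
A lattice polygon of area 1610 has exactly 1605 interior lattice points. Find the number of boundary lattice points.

12

Pick's theorem gives A = I + B/2 − 1, so B = 2(A − I + 1) = 2(1610 − 1605 + 1) = 12.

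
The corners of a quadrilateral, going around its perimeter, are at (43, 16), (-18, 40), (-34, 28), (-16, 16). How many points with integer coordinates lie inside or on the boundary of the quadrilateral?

Using the shoelace formula, 2A = |(43·40 − (-18)·16) + ((-18)·28 − (-34)·40) + ((-34)·16 − (-16)·28) + ((-16)·16 − 43·16)| = 1824, so the area is 912.
The number of boundary lattice points is Σ gcd(|Δx|,|Δy|) = gcd(61,24) + gcd(16,12) + gcd(18,12) + gcd(59,0) = 1+4+6+59 = 70.
Pick's theorem gives I = A − B/2 + 1 = 912 − 70/2 + 1 = 878, so the closed region contains I + B = 878 + 70 = 948 lattice points.

948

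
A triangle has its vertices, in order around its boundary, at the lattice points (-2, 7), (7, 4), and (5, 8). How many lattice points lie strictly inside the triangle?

13

By the shoelace formula, twice the signed area is |((-2)·4 − 7·7) + (7·8 − 5·4) + (5·7 − (-2)·8)| = 30, so the area is 15.
Summing gcd(|Δx|,|Δy|) over the edges gives the boundary count: gcd(9,3) + gcd(2,4) + gcd(7,1) = 3+2+1 = 6.
By Pick's theorem A = I + B/2 − 1, so I = 15 − 6/2 + 1 = 13.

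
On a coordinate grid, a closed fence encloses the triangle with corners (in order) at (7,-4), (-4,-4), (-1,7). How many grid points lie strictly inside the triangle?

55

The shoelace formula gives twice the area as |(7·(-4) − (-4)·(-4)) + ((-4)·7 − (-1)·(-4)) + ((-1)·(-4) − 7·7)| = 121, so the area is 60.5.
Summing gcd(|Δx|,|Δy|) over the edges gives the boundary count: gcd(11,0) + gcd(3,11) + gcd(8,11) = 11+1+1 = 13.
Pick's theorem gives I = A − B/2 + 1 = 60.5 − 13/2 + 1 = 55.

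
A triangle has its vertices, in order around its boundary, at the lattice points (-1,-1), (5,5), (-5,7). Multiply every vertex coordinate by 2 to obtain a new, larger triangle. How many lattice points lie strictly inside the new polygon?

The shoelace formula gives twice the area as |((-1)·5 − 5·(-1)) + (5·7 − (-5)·5) + ((-5)·(-1) − (-1)·7)| = 72, so the area is 36.
The number of boundary lattice points is Σ gcd(|Δx|,|Δy|) = gcd(6,6) + gcd(10,2) + gcd(4,8) = 6+2+4 = 12.
Scaling by 2 multiplies the area by 2² = 4 (so the new area is 144) and multiplies the boundary lattice-point count by 2, giving 24.
By Pick's theorem, the interior count of the dilated polygon is 144 − 24/2 + 1 = 133.

133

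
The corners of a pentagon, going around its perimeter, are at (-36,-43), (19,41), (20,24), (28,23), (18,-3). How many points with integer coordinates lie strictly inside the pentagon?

By the shoelace formula, twice the signed area is |((-36)·41 − 19·(-43)) + (19·24 − 20·41) + (20·23 − 28·24) + (28·(-3) − 18·23) + (18·(-43) − (-36)·(-3))| = 2615, so the area is 2615/2.
The number of boundary lattice points is Σ gcd(|Δx|,|Δy|) = gcd(55,84) + gcd(1,17) + gcd(8,1) + gcd(10,26) + gcd(54,40) = 1+1+1+2+2 = 7.
By Pick's theorem A = I + B/2 − 1, so I = 2615/2 − 7/2 + 1 = 1305.

1305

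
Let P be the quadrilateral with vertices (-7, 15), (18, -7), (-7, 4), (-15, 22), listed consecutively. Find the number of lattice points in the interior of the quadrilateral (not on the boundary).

By the shoelace formula, twice the signed area is |((-7)·(-7) − 18·15) + (18·4 − (-7)·(-7)) + ((-7)·22 − (-15)·4) + ((-15)·15 − (-7)·22)| = 363, so the area is 181.5.
Summing gcd(|Δx|,|Δy|) over the edges gives the boundary count: gcd(25,22) + gcd(25,11) + gcd(8,18) + gcd(8,7) = 1+1+2+1 = 5.
Pick's theorem gives I = A − B/2 + 1 = 181.5 − 5/2 + 1 = 180.

180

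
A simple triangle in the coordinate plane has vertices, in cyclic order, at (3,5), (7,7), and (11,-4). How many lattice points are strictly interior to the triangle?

25

Using the shoelace formula, 2A = |[3·7 − 7·5] + [7·(-4) − 11·7] + [11·5 − 3·(-4)]| = 52, so the area is 26.
The number of boundary lattice points is Σ gcd(|Δx|,|Δy|) = gcd(4,2) + gcd(4,11) + gcd(8,9) = 2+1+1 = 4.
Pick's theorem gives I = A − B/2 + 1 = 26 − 4/2 + 1 = 25.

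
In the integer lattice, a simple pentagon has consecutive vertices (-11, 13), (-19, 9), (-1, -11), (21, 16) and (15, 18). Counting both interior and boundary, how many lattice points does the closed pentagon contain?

By the shoelace formula, twice the signed area is |[(-11)·9 − (-19)·13] + [(-19)·(-11) − (-1)·9] + [(-1)·16 − 21·(-11)] + [21·18 − 15·16] + [15·13 − (-11)·18]| = 1112, so the area is 556.
The number of boundary lattice points is Σ gcd(|Δx|,|Δy|) = gcd(8,4) + gcd(18,20) + gcd(22,27) + gcd(6,2) + gcd(26,5) = 4+2+1+2+1 = 10.
Pick's theorem gives I = A − B/2 + 1 = 556 − 10/2 + 1 = 552, so the closed region contains I + B = 552 + 10 = 562 lattice points.

562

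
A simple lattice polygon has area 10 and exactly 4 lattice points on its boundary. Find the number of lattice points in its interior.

From Pick's theorem, I = A − B/2 + 1 = 10 − 4/2 + 1 = 9.

9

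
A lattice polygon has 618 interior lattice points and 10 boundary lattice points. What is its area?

By Pick's theorem, A = I + B/2 − 1 = 618 + 10/2 − 1 = 622.

622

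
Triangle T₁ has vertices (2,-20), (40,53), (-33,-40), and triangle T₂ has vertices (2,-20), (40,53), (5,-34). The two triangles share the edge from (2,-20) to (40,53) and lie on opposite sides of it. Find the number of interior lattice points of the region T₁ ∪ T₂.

1270

The union is the simple quadrilateral with vertices (2,-20), (-33,-40), (40,53), (5,-34) in order.
Using the shoelace formula, 2A = |[2·(-40) − (-33)·(-20)] + [(-33)·53 − 40·(-40)] + [40·(-34) − 5·53] + [5·(-20) − 2·(-34)]| = 2546, so the area is 1273.
Along each edge there are gcd(|Δx|,|Δy|)+1 lattice points, so counting each shared vertex once the boundary has gcd(35,20) + gcd(73,93) + gcd(35,87) + gcd(3,14) = 5+1+1+1 = 8.
By Pick's theorem I = A − B/2 + 1 = 1273 − 8/2 + 1 = 1270.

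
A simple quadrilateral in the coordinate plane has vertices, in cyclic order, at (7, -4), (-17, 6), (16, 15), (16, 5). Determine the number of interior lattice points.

307

Using the shoelace formula, 2A = |[7·6 − (-17)·(-4)] + [(-17)·15 − 16·6] + [16·5 − 16·15] + [16·(-4) − 7·5]| = 636, so the area is 318.
The number of boundary lattice points is Σ gcd(|Δx|,|Δy|) = gcd(24,10) + gcd(33,9) + gcd(0,10) + gcd(9,9) = 2+3+10+9 = 24.
Pick's theorem gives I = A − B/2 + 1 = 318 − 24/2 + 1 = 307.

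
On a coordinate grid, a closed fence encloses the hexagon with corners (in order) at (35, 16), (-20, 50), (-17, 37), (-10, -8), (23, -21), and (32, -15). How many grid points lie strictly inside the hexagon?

By the shoelace formula, twice the signed area is |[35·50 − (-20)·16] + [(-20)·37 − (-17)·50] + [(-17)·(-8) − (-10)·37] + [(-10)·(-21) − 23·(-8)] + [23·(-15) − 32·(-21)] + [32·16 − 35·(-15)]| = 4444, so the area is 2222.
Along each edge there are gcd(|Δx|,|Δy|)+1 lattice points, so counting each shared vertex once the boundary has gcd(55,34) + gcd(3,13) + gcd(7,45) + gcd(33,13) + gcd(9,6) + gcd(3,31) = 1+1+1+1+3+1 = 8.
Pick's theorem gives I = A − B/2 + 1 = 2222 − 8/2 + 1 = 2219.

2219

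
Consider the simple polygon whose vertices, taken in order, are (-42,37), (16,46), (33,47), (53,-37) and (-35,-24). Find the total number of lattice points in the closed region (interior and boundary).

The shoelace formula gives twice the area as |[(-42)·46 − 16·37] + [16·47 − 33·46] + [33·(-37) − 53·47] + [53·(-24) − (-35)·(-37)] + [(-35)·37 − (-42)·(-24)]| = 11872, so the area is 5936.
Summing gcd(|Δx|,|Δy|) over the edges gives the boundary count: gcd(58,9) + gcd(17,1) + gcd(20,84) + gcd(88,13) + gcd(7,61) = 1+1+4+1+1 = 8.
Pick's theorem gives I = A − B/2 + 1 = 5936 − 8/2 + 1 = 5933, so the closed region contains I + B = 5933 + 8 = 5941 lattice points.

5941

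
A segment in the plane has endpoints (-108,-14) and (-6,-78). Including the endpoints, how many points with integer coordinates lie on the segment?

3

The number of lattice points on a segment between lattice points is gcd(|Δx|,|Δy|) + 1 = gcd(102,64) + 1 = 2 + 1 = 3.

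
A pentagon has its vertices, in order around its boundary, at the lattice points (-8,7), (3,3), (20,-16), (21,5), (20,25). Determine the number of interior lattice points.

522

Using the shoelace formula, 2A = |((-8)·3 − 3·7) + (3·(-16) − 20·3) + (20·5 − 21·(-16)) + (21·25 − 20·5) + (20·7 − (-8)·25)| = 1048, so the area is 524.
The number of boundary lattice points is Σ gcd(|Δx|,|Δy|) = gcd(11,4) + gcd(17,19) + gcd(1,21) + gcd(1,20) + gcd(28,18) = 1+1+1+1+2 = 6.
By Pick's theorem A = I + B/2 − 1, so I = 524 − 6/2 + 1 = 522.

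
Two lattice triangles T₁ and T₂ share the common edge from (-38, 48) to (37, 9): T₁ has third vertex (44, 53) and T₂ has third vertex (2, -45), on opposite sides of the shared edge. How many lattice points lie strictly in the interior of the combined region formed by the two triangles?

4493

The union is the simple quadrilateral with vertices (-38, 48), (44, 53), (37, 9), (2, -45) in order.
The shoelace formula gives twice the area as |((-38)·53 − 44·48) + (44·9 − 37·53) + (37·(-45) − 2·9) + (2·48 − (-38)·(-45))| = 8988, so the area is 4494.
Summing gcd(|Δx|,|Δy|) over the edges gives the boundary count: gcd(82,5) + gcd(7,44) + gcd(35,54) + gcd(40,93) = 1+1+1+1 = 4.
By Pick's theorem I = A − B/2 + 1 = 4494 − 4/2 + 1 = 4493.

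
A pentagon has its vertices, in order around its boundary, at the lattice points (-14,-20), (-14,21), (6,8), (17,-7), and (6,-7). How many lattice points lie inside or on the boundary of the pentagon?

671

By the shoelace formula, twice the signed area is |((-14)·21 − (-14)·(-20)) + ((-14)·8 − 6·21) + (6·(-7) − 17·8) + (17·(-7) − 6·(-7)) + (6·(-20) − (-14)·(-7))| = 1285, so the area is 1285/2.
Summing gcd(|Δx|,|Δy|) over the edges gives the boundary count: gcd(0,41) + gcd(20,13) + gcd(11,15) + gcd(11,0) + gcd(20,13) = 41+1+1+11+1 = 55.
Pick's theorem gives I = A − B/2 + 1 = 1285/2 − 55/2 + 1 = 616, so the closed region contains I + B = 616 + 55 = 671 lattice points.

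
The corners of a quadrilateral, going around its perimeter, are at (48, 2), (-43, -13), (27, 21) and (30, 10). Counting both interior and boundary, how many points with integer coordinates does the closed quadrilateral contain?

939

The shoelace formula gives twice the area as |[48·(-13) − (-43)·2] + [(-43)·21 − 27·(-13)] + [27·10 − 30·21] + [30·2 − 48·10]| = 1870, so the area is 935.
Summing gcd(|Δx|,|Δy|) over the edges gives the boundary count: gcd(91,15) + gcd(70,34) + gcd(3,11) + gcd(18,8) = 1+2+1+2 = 6.
Pick's theorem gives I = A − B/2 + 1 = 935 − 6/2 + 1 = 933, so the closed region contains I + B = 933 + 6 = 939 lattice points.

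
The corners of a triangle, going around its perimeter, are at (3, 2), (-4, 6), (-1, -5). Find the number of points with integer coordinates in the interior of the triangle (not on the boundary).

32

Using the shoelace formula, 2A = |[3·6 − (-4)·2] + [(-4)·(-5) − (-1)·6] + [(-1)·2 − 3·(-5)]| = 65, so the area is 32.5.
Along each edge there are gcd(|Δx|,|Δy|)+1 lattice points, so counting each shared vertex once the boundary has gcd(7,4) + gcd(3,11) + gcd(4,7) = 1+1+1 = 3.
By Pick's theorem A = I + B/2 − 1, so I = 32.5 − 3/2 + 1 = 32.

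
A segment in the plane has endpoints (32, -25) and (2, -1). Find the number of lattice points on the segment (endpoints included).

7

The number of lattice points on a segment between lattice points is gcd(|Δx|,|Δy|) + 1 = gcd(30,24) + 1 = 6 + 1 = 7.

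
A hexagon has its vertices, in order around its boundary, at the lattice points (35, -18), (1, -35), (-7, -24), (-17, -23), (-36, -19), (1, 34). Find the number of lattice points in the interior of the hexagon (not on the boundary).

Using the shoelace formula, 2A = |[35·(-35) − 1·(-18)] + [1·(-24) − (-7)·(-35)] + [(-7)·(-23) − (-17)·(-24)] + [(-17)·(-19) − (-36)·(-23)] + [(-36)·34 − 1·(-19)] + [1·(-18) − 35·34]| = 4641, so the area is 2320.5.
Along each edge there are gcd(|Δx|,|Δy|)+1 lattice points, so counting each shared vertex once the boundary has gcd(34,17) + gcd(8,11) + gcd(10,1) + gcd(19,4) + gcd(37,53) + gcd(34,52) = 17+1+1+1+1+2 = 23.
By Pick's theorem A = I + B/2 − 1, so I = 2320.5 − 23/2 + 1 = 2310.

2310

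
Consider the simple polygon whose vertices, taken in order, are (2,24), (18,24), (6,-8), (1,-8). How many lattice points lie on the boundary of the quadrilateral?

Summing gcd(|Δx|,|Δy|) over the edges gives the boundary count: gcd(16,0) + gcd(12,32) + gcd(5,0) + gcd(1,32) = 16+4+5+1 = 26.

26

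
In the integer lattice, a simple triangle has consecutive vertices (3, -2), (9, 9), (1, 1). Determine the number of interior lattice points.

Using the shoelace formula, 2A = |(3·9 − 9·(-2)) + (9·1 − 1·9) + (1·(-2) − 3·1)| = 40, so the area is 20.
Along each edge there are gcd(|Δx|,|Δy|)+1 lattice points, so counting each shared vertex once the boundary has gcd(6,11) + gcd(8,8) + gcd(2,3) = 1+8+1 = 10.
By Pick's theorem A = I + B/2 − 1, so I = 20 − 10/2 + 1 = 16.

16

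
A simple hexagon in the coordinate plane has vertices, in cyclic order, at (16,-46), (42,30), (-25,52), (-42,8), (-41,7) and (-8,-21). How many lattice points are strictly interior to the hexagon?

The shoelace formula gives twice the area as |[16·30 − 42·(-46)] + [42·52 − (-25)·30] + [(-25)·8 − (-42)·52] + [(-42)·7 − (-41)·8] + [(-41)·(-21) − (-8)·7] + [(-8)·(-46) − 16·(-21)]| = 8985, so the area is 8985/2.
Summing gcd(|Δx|,|Δy|) over the edges gives the boundary count: gcd(26,76) + gcd(67,22) + gcd(17,44) + gcd(1,1) + gcd(33,28) + gcd(24,25) = 2+1+1+1+1+1 = 7.
By Pick's theorem A = I + B/2 − 1, so I = 8985/2 − 7/2 + 1 = 4490.

4490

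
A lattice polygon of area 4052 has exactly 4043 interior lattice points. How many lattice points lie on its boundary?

Pick's theorem gives A = I + B/2 − 1, so B = 2(A − I + 1) = 2(4052 − 4043 + 1) = 20.

20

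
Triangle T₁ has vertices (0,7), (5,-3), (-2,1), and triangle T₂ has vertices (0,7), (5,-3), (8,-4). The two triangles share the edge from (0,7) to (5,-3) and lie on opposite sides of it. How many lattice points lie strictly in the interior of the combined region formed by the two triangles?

The union is the simple quadrilateral with vertices (0,7), (-2,1), (5,-3), (8,-4) in order.
Using the shoelace formula, 2A = |(0·1 − (-2)·7) + ((-2)·(-3) − 5·1) + (5·(-4) − 8·(-3)) + (8·7 − 0·(-4))| = 75, so the area is 75/2.
Along each edge there are gcd(|Δx|,|Δy|)+1 lattice points, so counting each shared vertex once the boundary has gcd(2,6) + gcd(7,4) + gcd(3,1) + gcd(8,11) = 2+1+1+1 = 5.
By Pick's theorem I = A − B/2 + 1 = 75/2 − 5/2 + 1 = 36.

36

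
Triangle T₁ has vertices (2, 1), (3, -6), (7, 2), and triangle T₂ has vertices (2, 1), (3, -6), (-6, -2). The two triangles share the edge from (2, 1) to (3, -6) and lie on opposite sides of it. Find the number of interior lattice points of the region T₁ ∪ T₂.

The union is the simple quadrilateral with vertices (2, 1), (7, 2), (3, -6), (-6, -2) in order.
Using the shoelace formula, 2A = |[2·2 − 7·1] + [7·(-6) − 3·2] + [3·(-2) − (-6)·(-6)] + [(-6)·1 − 2·(-2)]| = 95, so the area is 47.5.
Along each edge there are gcd(|Δx|,|Δy|)+1 lattice points, so counting each shared vertex once the boundary has gcd(5,1) + gcd(4,8) + gcd(9,4) + gcd(8,3) = 1+4+1+1 = 7.
By Pick's theorem I = A − B/2 + 1 = 47.5 − 7/2 + 1 = 45.

45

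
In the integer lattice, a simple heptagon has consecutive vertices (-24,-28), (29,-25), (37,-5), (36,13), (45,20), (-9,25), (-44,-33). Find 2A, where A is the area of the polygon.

6130

The shoelace formula gives twice the area as |[(-24)·(-25) − 29·(-28)] + [29·(-5) − 37·(-25)] + [37·13 − 36·(-5)] + [36·20 − 45·13] + [45·25 − (-9)·20] + [(-9)·(-33) − (-44)·25] + [(-44)·(-28) − (-24)·(-33)]| = 6130, so the area is 3065.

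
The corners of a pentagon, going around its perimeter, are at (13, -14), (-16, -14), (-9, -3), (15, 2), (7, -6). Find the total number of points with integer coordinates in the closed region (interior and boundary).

312

Using the shoelace formula, 2A = |[13·(-14) − (-16)·(-14)] + [(-16)·(-3) − (-9)·(-14)] + [(-9)·2 − 15·(-3)] + [15·(-6) − 7·2] + [7·(-14) − 13·(-6)]| = 581, so the area is 581/2.
The number of boundary lattice points is Σ gcd(|Δx|,|Δy|) = gcd(29,0) + gcd(7,11) + gcd(24,5) + gcd(8,8) + gcd(6,8) = 29+1+1+8+2 = 41.
Pick's theorem gives I = A − B/2 + 1 = 581/2 − 41/2 + 1 = 271, so the closed region contains I + B = 271 + 41 = 312 lattice points.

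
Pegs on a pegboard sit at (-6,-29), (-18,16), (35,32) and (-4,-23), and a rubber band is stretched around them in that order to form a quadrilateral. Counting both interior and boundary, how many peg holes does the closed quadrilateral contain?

1231

By the shoelace formula, twice the signed area is |[(-6)·16 − (-18)·(-29)] + [(-18)·32 − 35·16] + [35·(-23) − (-4)·32] + [(-4)·(-29) − (-6)·(-23)]| = 2453, so the area is 1226.5.
Summing gcd(|Δx|,|Δy|) over the edges gives the boundary count: gcd(12,45) + gcd(53,16) + gcd(39,55) + gcd(2,6) = 3+1+1+2 = 7.
Pick's theorem gives I = A − B/2 + 1 = 1226.5 − 7/2 + 1 = 1224, so the closed region contains I + B = 1224 + 7 = 1231 lattice points.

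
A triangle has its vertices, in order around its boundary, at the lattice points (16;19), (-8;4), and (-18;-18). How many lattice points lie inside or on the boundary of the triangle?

193

By the shoelace formula, twice the signed area is |[16·4 − (-8)·19] + [(-8)·(-18) − (-18)·4] + [(-18)·19 − 16·(-18)]| = 378, so the area is 189.
Along each edge there are gcd(|Δx|,|Δy|)+1 lattice points, so counting each shared vertex once the boundary has gcd(24,15) + gcd(10,22) + gcd(34,37) = 3+2+1 = 6.
Pick's theorem gives I = A − B/2 + 1 = 189 − 6/2 + 1 = 187, so the closed region contains I + B = 187 + 6 = 193 lattice points.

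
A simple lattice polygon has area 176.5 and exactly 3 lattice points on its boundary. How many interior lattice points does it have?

Pick's theorem A = I + B/2 − 1 rearranges to I = A − B/2 + 1 = 176.5 − 3/2 + 1 = 176.

176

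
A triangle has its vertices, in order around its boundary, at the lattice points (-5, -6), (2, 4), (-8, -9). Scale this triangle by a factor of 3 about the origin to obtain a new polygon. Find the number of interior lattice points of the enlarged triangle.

Using the shoelace formula, 2A = |[(-5)·4 − 2·(-6)] + [2·(-9) − (-8)·4] + [(-8)·(-6) − (-5)·(-9)]| = 9, so the area is 9/2.
Summing gcd(|Δx|,|Δy|) over the edges gives the boundary count: gcd(7,10) + gcd(10,13) + gcd(3,3) = 1+1+3 = 5.
Scaling by 3 multiplies the area by 3² = 9 (so the new area is 81/2) and multiplies the boundary lattice-point count by 3, giving 15.
By Pick's theorem, the interior count of the dilated polygon is 81/2 − 15/2 + 1 = 34.

34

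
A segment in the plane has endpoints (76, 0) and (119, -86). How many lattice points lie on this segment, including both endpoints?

44

The number of lattice points on a segment between lattice points is gcd(|Δx|,|Δy|) + 1 = gcd(43,86) + 1 = 43 + 1 = 44.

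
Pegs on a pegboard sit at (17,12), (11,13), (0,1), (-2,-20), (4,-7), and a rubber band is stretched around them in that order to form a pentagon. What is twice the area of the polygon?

363

The shoelace formula gives twice the area as |(17·13 − 11·12) + (11·1 − 0·13) + (0·(-20) − (-2)·1) + ((-2)·(-7) − 4·(-20)) + (4·12 − 17·(-7))| = 363, so the area is 181.5.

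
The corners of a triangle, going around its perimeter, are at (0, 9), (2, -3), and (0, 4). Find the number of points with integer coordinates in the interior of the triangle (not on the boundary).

The shoelace formula gives twice the area as |[0·(-3) − 2·9] + [2·4 − 0·(-3)] + [0·9 − 0·4]| = 10, so the area is 5.
Summing gcd(|Δx|,|Δy|) over the edges gives the boundary count: gcd(2,12) + gcd(2,7) + gcd(0,5) = 2+1+5 = 8.
Pick's theorem gives I = A − B/2 + 1 = 5 − 8/2 + 1 = 2.

2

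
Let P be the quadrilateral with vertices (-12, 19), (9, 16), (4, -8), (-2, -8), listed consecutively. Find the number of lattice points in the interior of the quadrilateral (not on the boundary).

336

Using the shoelace formula, 2A = |[(-12)·16 − 9·19] + [9·(-8) − 4·16] + [4·(-8) − (-2)·(-8)] + [(-2)·19 − (-12)·(-8)]| = 681, so the area is 340.5.
Along each edge there are gcd(|Δx|,|Δy|)+1 lattice points, so counting each shared vertex once the boundary has gcd(21,3) + gcd(5,24) + gcd(6,0) + gcd(10,27) = 3+1+6+1 = 11.
Pick's theorem gives I = A − B/2 + 1 = 340.5 − 11/2 + 1 = 336.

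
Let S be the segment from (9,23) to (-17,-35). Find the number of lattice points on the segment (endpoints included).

The number of lattice points on a segment between lattice points is gcd(|Δx|,|Δy|) + 1 = gcd(26,58) + 1 = 2 + 1 = 3.

3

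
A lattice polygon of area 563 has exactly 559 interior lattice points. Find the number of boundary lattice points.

10

Pick's theorem gives A = I + B/2 − 1, so B = 2(A − I + 1) = 2(563 − 559 + 1) = 10.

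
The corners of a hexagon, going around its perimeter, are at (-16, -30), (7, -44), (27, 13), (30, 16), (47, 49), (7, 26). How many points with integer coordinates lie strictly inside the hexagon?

Using the shoelace formula, 2A = |((-16)·(-44) − 7·(-30)) + (7·13 − 27·(-44)) + (27·16 − 30·13) + (30·49 − 47·16) + (47·26 − 7·49) + (7·(-30) − (-16)·26)| = 4038, so the area is 2019.
Summing gcd(|Δx|,|Δy|) over the edges gives the boundary count: gcd(23,14) + gcd(20,57) + gcd(3,3) + gcd(17,33) + gcd(40,23) + gcd(23,56) = 1+1+3+1+1+1 = 8.
By Pick's theorem A = I + B/2 − 1, so I = 2019 − 8/2 + 1 = 2016.

2016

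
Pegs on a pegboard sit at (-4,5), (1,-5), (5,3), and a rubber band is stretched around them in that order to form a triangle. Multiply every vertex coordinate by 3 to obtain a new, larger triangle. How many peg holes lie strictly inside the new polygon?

The shoelace formula gives twice the area as |[(-4)·(-5) − 1·5] + [1·3 − 5·(-5)] + [5·5 − (-4)·3]| = 80, so the area is 40.
The number of boundary lattice points is Σ gcd(|Δx|,|Δy|) = gcd(5,10) + gcd(4,8) + gcd(9,2) = 5+4+1 = 10.
Scaling by 3 multiplies the area by 3² = 9 (so the new area is 360) and multiplies the boundary lattice-point count by 3, giving 30.
By Pick's theorem, the interior count of the dilated polygon is 360 − 30/2 + 1 = 346.

346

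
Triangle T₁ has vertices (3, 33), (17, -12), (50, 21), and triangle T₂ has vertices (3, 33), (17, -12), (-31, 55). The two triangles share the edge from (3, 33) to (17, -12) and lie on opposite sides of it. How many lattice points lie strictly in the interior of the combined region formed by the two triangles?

The union is the simple quadrilateral with vertices (3, 33), (50, 21), (17, -12), (-31, 55) in order.
The shoelace formula gives twice the area as |[3·21 − 50·33] + [50·(-12) − 17·21] + [17·55 − (-31)·(-12)] + [(-31)·33 − 3·55]| = 3169, so the area is 1584.5.
Along each edge there are gcd(|Δx|,|Δy|)+1 lattice points, so counting each shared vertex once the boundary has gcd(47,12) + gcd(33,33) + gcd(48,67) + gcd(34,22) = 1+33+1+2 = 37.
By Pick's theorem I = A − B/2 + 1 = 1584.5 − 37/2 + 1 = 1567.

1567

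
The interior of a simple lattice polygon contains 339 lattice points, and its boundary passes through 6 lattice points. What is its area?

Pick's theorem states A = I + B/2 − 1, so A = 339 + 6/2 − 1 = 341.

341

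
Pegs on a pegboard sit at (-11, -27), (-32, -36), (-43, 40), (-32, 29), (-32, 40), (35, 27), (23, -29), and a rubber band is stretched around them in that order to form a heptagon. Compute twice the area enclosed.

8455

By the shoelace formula, twice the signed area is |((-11)·(-36) − (-32)·(-27)) + ((-32)·40 − (-43)·(-36)) + ((-43)·29 − (-32)·40) + ((-32)·40 − (-32)·29) + ((-32)·27 − 35·40) + (35·(-29) − 23·27) + (23·(-27) − (-11)·(-29))| = 8455, so the area is 8455/2.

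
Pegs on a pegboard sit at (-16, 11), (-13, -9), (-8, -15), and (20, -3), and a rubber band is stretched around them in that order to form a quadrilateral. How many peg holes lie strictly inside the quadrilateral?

450

The shoelace formula gives twice the area as |[(-16)·(-9) − (-13)·11] + [(-13)·(-15) − (-8)·(-9)] + [(-8)·(-3) − 20·(-15)] + [20·11 − (-16)·(-3)]| = 906, so the area is 453.
Summing gcd(|Δx|,|Δy|) over the edges gives the boundary count: gcd(3,20) + gcd(5,6) + gcd(28,12) + gcd(36,14) = 1+1+4+2 = 8.
Pick's theorem gives I = A − B/2 + 1 = 453 − 8/2 + 1 = 450.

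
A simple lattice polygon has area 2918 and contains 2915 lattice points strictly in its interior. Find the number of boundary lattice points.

8

Pick's theorem gives A = I + B/2 − 1, so B = 2(A − I + 1) = 2(2918 − 2915 + 1) = 8.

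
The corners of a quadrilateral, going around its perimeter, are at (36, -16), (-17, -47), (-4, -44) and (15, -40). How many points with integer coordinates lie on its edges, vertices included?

6

Summing gcd(|Δx|,|Δy|) over the edges gives the boundary count: gcd(53,31) + gcd(13,3) + gcd(19,4) + gcd(21,24) = 1+1+1+3 = 6.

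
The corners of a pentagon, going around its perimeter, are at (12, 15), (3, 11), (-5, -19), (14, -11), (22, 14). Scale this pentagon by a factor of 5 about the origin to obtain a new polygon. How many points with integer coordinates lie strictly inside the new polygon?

The shoelace formula gives twice the area as |(12·11 − 3·15) + (3·(-19) − (-5)·11) + ((-5)·(-11) − 14·(-19)) + (14·14 − 22·(-11)) + (22·15 − 12·14)| = 1006, so the area is 503.
The number of boundary lattice points is Σ gcd(|Δx|,|Δy|) = gcd(9,4) + gcd(8,30) + gcd(19,8) + gcd(8,25) + gcd(10,1) = 1+2+1+1+1 = 6.
Scaling by 5 multiplies the area by 5² = 25 (so the new area is 12575) and multiplies the boundary lattice-point count by 5, giving 30.
By Pick's theorem, the interior count of the dilated polygon is 12575 − 30/2 + 1 = 12561.

12561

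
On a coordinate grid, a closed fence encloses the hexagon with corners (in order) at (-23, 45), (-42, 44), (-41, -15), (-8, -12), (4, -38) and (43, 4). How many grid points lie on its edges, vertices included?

Along each edge there are gcd(|Δx|,|Δy|)+1 lattice points, so counting each shared vertex once the boundary has gcd(19,1) + gcd(1,59) + gcd(33,3) + gcd(12,26) + gcd(39,42) + gcd(66,41) = 1+1+3+2+3+1 = 11.

11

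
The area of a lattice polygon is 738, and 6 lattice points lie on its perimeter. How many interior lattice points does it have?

From Pick's theorem, I = A − B/2 + 1 = 738 − 6/2 + 1 = 736.

736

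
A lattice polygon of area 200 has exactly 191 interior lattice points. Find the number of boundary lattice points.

Pick's theorem gives A = I + B/2 − 1, so B = 2(A − I + 1) = 2(200 − 191 + 1) = 20.

20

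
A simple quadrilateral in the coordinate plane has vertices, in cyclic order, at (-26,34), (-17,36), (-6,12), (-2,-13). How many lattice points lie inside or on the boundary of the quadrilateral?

328

Using the shoelace formula, 2A = |((-26)·36 − (-17)·34) + ((-17)·12 − (-6)·36) + ((-6)·(-13) − (-2)·12) + ((-2)·34 − (-26)·(-13))| = 650, so the area is 325.
The number of boundary lattice points is Σ gcd(|Δx|,|Δy|) = gcd(9,2) + gcd(11,24) + gcd(4,25) + gcd(24,47) = 1+1+1+1 = 4.
Pick's theorem gives I = A − B/2 + 1 = 325 − 4/2 + 1 = 324, so the closed region contains I + B = 324 + 4 = 328 lattice points.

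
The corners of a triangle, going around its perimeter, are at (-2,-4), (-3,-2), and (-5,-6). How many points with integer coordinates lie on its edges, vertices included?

Along each edge there are gcd(|Δx|,|Δy|)+1 lattice points, so counting each shared vertex once the boundary has gcd(1,2) + gcd(2,4) + gcd(3,2) = 1+2+1 = 4.

4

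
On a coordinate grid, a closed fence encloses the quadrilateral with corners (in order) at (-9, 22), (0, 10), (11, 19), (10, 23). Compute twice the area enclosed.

290

Using the shoelace formula, 2A = |((-9)·10 − 0·22) + (0·19 − 11·10) + (11·23 − 10·19) + (10·22 − (-9)·23)| = 290, so the area is 145.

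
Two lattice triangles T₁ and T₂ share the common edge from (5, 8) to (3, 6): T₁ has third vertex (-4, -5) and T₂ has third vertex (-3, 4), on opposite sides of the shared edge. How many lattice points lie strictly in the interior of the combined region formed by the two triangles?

5

The union is the simple quadrilateral with vertices (5, 8), (-4, -5), (3, 6), (-3, 4) in order.
The shoelace formula gives twice the area as |[5·(-5) − (-4)·8] + [(-4)·6 − 3·(-5)] + [3·4 − (-3)·6] + [(-3)·8 − 5·4]| = 16, so the area is 8.
The number of boundary lattice points is Σ gcd(|Δx|,|Δy|) = gcd(9,13) + gcd(7,11) + gcd(6,2) + gcd(8,4) = 1+1+2+4 = 8.
By Pick's theorem I = A − B/2 + 1 = 8 − 8/2 + 1 = 5.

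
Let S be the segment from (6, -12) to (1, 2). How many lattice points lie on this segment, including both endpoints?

2

The number of lattice points on a segment between lattice points is gcd(|Δx|,|Δy|) + 1 = gcd(5,14) + 1 = 1 + 1 = 2.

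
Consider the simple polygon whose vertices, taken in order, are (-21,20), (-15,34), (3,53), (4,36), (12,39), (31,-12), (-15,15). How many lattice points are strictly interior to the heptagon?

The shoelace formula gives twice the area as |((-21)·34 − (-15)·20) + ((-15)·53 − 3·34) + (3·36 − 4·53) + (4·39 − 12·36) + (12·(-12) − 31·39) + (31·15 − (-15)·(-12)) + ((-15)·20 − (-21)·15)| = 2744, so the area is 1372.
Along each edge there are gcd(|Δx|,|Δy|)+1 lattice points, so counting each shared vertex once the boundary has gcd(6,14) + gcd(18,19) + gcd(1,17) + gcd(8,3) + gcd(19,51) + gcd(46,27) + gcd(6,5) = 2+1+1+1+1+1+1 = 8.
By Pick's theorem A = I + B/2 − 1, so I = 1372 − 8/2 + 1 = 1369.

1369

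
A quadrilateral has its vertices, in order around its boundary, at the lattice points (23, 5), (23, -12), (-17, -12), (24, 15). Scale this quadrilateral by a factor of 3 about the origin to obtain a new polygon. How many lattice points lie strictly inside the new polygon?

The shoelace formula gives twice the area as |(23·(-12) − 23·5) + (23·(-12) − (-17)·(-12)) + ((-17)·15 − 24·(-12)) + (24·5 − 23·15)| = 1063, so the area is 1063/2.
Summing gcd(|Δx|,|Δy|) over the edges gives the boundary count: gcd(0,17) + gcd(40,0) + gcd(41,27) + gcd(1,10) = 17+40+1+1 = 59.
Scaling by 3 multiplies the area by 3² = 9 (so the new area is 4783.5) and multiplies the boundary lattice-point count by 3, giving 177.
By Pick's theorem, the interior count of the dilated polygon is 4783.5 − 177/2 + 1 = 4696.

4696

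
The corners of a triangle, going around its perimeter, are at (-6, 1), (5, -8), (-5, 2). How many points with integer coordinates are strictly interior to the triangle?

By the shoelace formula, twice the signed area is |((-6)·(-8) − 5·1) + (5·2 − (-5)·(-8)) + ((-5)·1 − (-6)·2)| = 20, so the area is 10.
Along each edge there are gcd(|Δx|,|Δy|)+1 lattice points, so counting each shared vertex once the boundary has gcd(11,9) + gcd(10,10) + gcd(1,1) = 1+10+1 = 12.
By Pick's theorem A = I + B/2 − 1, so I = 10 − 12/2 + 1 = 5.

5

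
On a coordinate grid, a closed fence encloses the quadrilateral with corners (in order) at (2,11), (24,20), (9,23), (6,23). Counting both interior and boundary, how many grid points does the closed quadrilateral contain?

125

Using the shoelace formula, 2A = |(2·20 − 24·11) + (24·23 − 9·20) + (9·23 − 6·23) + (6·11 − 2·23)| = 237, so the area is 118.5.
The number of boundary lattice points is Σ gcd(|Δx|,|Δy|) = gcd(22,9) + gcd(15,3) + gcd(3,0) + gcd(4,12) = 1+3+3+4 = 11.
Pick's theorem gives I = A − B/2 + 1 = 118.5 − 11/2 + 1 = 114, so the closed region contains I + B = 114 + 11 = 125 lattice points.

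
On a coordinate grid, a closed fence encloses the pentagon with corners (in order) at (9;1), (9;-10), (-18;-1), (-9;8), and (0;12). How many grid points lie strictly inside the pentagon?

314

By the shoelace formula, twice the signed area is |(9·(-10) − 9·1) + (9·(-1) − (-18)·(-10)) + ((-18)·8 − (-9)·(-1)) + ((-9)·12 − 0·8) + (0·1 − 9·12)| = 657, so the area is 657/2.
Along each edge there are gcd(|Δx|,|Δy|)+1 lattice points, so counting each shared vertex once the boundary has gcd(0,11) + gcd(27,9) + gcd(9,9) + gcd(9,4) + gcd(9,11) = 11+9+9+1+1 = 31.
By Pick's theorem A = I + B/2 − 1, so I = 657/2 − 31/2 + 1 = 314.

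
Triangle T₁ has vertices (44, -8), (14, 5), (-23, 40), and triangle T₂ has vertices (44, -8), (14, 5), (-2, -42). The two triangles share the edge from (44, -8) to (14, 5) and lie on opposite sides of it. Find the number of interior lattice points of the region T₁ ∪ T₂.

1092

The union is the simple quadrilateral with vertices (44, -8), (-23, 40), (14, 5), (-2, -42) in order.
The shoelace formula gives twice the area as |[44·40 − (-23)·(-8)] + [(-23)·5 − 14·40] + [14·(-42) − (-2)·5] + [(-2)·(-8) − 44·(-42)]| = 2187, so the area is 2187/2.
Summing gcd(|Δx|,|Δy|) over the edges gives the boundary count: gcd(67,48) + gcd(37,35) + gcd(16,47) + gcd(46,34) = 1+1+1+2 = 5.
By Pick's theorem I = A − B/2 + 1 = 2187/2 − 5/2 + 1 = 1092.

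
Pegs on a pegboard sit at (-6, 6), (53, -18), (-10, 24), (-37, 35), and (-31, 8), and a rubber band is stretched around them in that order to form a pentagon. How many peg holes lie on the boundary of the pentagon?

27

Along each edge there are gcd(|Δx|,|Δy|)+1 lattice points, so counting each shared vertex once the boundary has gcd(59,24) + gcd(63,42) + gcd(27,11) + gcd(6,27) + gcd(25,2) = 1+21+1+3+1 = 27.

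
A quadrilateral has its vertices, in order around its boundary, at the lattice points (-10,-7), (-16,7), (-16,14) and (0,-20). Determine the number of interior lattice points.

82

The shoelace formula gives twice the area as |((-10)·7 − (-16)·(-7)) + ((-16)·14 − (-16)·7) + ((-16)·(-20) − 0·14) + (0·(-7) − (-10)·(-20))| = 174, so the area is 87.
Summing gcd(|Δx|,|Δy|) over the edges gives the boundary count: gcd(6,14) + gcd(0,7) + gcd(16,34) + gcd(10,13) = 2+7+2+1 = 12.
By Pick's theorem A = I + B/2 − 1, so I = 87 − 12/2 + 1 = 82.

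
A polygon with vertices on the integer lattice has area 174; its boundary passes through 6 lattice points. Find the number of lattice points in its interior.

From Pick's theorem, I = A − B/2 + 1 = 174 − 6/2 + 1 = 172.

172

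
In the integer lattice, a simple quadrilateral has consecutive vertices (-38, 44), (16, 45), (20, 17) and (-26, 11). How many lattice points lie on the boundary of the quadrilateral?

10

Along each edge there are gcd(|Δx|,|Δy|)+1 lattice points, so counting each shared vertex once the boundary has gcd(54,1) + gcd(4,28) + gcd(46,6) + gcd(12,33) = 1+4+2+3 = 10.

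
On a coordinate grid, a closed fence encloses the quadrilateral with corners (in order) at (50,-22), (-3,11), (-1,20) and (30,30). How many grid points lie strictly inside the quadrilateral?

The shoelace formula gives twice the area as |(50·11 − (-3)·(-22)) + ((-3)·20 − (-1)·11) + ((-1)·30 − 30·20) + (30·(-22) − 50·30)| = 2355, so the area is 1177.5.
Summing gcd(|Δx|,|Δy|) over the edges gives the boundary count: gcd(53,33) + gcd(2,9) + gcd(31,10) + gcd(20,52) = 1+1+1+4 = 7.
By Pick's theorem A = I + B/2 − 1, so I = 1177.5 − 7/2 + 1 = 1175.

1175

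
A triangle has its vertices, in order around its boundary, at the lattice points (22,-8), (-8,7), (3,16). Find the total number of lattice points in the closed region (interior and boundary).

227

By the shoelace formula, twice the signed area is |[22·7 − (-8)·(-8)] + [(-8)·16 − 3·7] + [3·(-8) − 22·16]| = 435, so the area is 217.5.
Along each edge there are gcd(|Δx|,|Δy|)+1 lattice points, so counting each shared vertex once the boundary has gcd(30,15) + gcd(11,9) + gcd(19,24) = 15+1+1 = 17.
Pick's theorem gives I = A − B/2 + 1 = 217.5 − 17/2 + 1 = 210, so the closed region contains I + B = 210 + 17 = 227 lattice points.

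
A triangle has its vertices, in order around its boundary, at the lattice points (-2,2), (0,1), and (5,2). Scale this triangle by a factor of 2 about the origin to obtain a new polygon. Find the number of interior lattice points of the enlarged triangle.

Using the shoelace formula, 2A = |[(-2)·1 − 0·2] + [0·2 − 5·1] + [5·2 − (-2)·2]| = 7, so the area is 3.5.
Summing gcd(|Δx|,|Δy|) over the edges gives the boundary count: gcd(2,1) + gcd(5,1) + gcd(7,0) = 1+1+7 = 9.
Scaling by 2 multiplies the area by 2² = 4 (so the new area is 14) and multiplies the boundary lattice-point count by 2, giving 18.
By Pick's theorem, the interior count of the dilated polygon is 14 − 18/2 + 1 = 6.

6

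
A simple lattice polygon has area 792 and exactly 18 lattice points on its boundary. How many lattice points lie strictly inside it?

784

Pick's theorem A = I + B/2 − 1 rearranges to I = A − B/2 + 1 = 792 − 18/2 + 1 = 784.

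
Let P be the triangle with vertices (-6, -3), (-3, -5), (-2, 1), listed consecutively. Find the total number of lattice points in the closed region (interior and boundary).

Using the shoelace formula, 2A = |[(-6)·(-5) − (-3)·(-3)] + [(-3)·1 − (-2)·(-5)] + [(-2)·(-3) − (-6)·1]| = 20, so the area is 10.
Along each edge there are gcd(|Δx|,|Δy|)+1 lattice points, so counting each shared vertex once the boundary has gcd(3,2) + gcd(1,6) + gcd(4,4) = 1+1+4 = 6.
Pick's theorem gives I = A − B/2 + 1 = 10 − 6/2 + 1 = 8, so the closed region contains I + B = 8 + 6 = 14 lattice points.

14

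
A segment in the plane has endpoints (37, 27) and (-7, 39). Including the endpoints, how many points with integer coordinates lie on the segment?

The number of lattice points on a segment between lattice points is gcd(|Δx|,|Δy|) + 1 = gcd(44,12) + 1 = 4 + 1 = 5.

5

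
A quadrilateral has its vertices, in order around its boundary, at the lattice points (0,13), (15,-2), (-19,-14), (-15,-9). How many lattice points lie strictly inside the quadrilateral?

330

The shoelace formula gives twice the area as |(0·(-2) − 15·13) + (15·(-14) − (-19)·(-2)) + ((-19)·(-9) − (-15)·(-14)) + ((-15)·13 − 0·(-9))| = 677, so the area is 338.5.
Along each edge there are gcd(|Δx|,|Δy|)+1 lattice points, so counting each shared vertex once the boundary has gcd(15,15) + gcd(34,12) + gcd(4,5) + gcd(15,22) = 15+2+1+1 = 19.
Pick's theorem gives I = A − B/2 + 1 = 338.5 − 19/2 + 1 = 330.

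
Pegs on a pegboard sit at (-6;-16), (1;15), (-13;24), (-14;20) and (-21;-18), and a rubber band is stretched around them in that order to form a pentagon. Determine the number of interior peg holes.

559

The shoelace formula gives twice the area as |[(-6)·15 − 1·(-16)] + [1·24 − (-13)·15] + [(-13)·20 − (-14)·24] + [(-14)·(-18) − (-21)·20] + [(-21)·(-16) − (-6)·(-18)]| = 1121, so the area is 1121/2.
Along each edge there are gcd(|Δx|,|Δy|)+1 lattice points, so counting each shared vertex once the boundary has gcd(7,31) + gcd(14,9) + gcd(1,4) + gcd(7,38) + gcd(15,2) = 1+1+1+1+1 = 5.
Pick's theorem gives I = A − B/2 + 1 = 1121/2 − 5/2 + 1 = 559.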